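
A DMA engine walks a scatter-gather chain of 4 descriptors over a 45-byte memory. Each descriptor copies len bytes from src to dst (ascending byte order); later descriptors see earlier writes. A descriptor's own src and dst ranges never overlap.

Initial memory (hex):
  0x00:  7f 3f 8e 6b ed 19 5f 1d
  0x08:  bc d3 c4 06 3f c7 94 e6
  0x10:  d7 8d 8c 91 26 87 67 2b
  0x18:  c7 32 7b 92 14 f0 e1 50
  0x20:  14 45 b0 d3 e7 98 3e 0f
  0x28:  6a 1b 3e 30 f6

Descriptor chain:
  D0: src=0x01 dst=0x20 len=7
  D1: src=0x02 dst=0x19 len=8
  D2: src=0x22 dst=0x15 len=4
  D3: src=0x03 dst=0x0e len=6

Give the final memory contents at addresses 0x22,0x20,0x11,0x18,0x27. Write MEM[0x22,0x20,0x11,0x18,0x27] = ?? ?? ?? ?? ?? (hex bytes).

  after D0: wrote 7B at 0x20 = 3f8e6bed195f1d
  after D1: wrote 8B at 0x19 = 8e6bed195f1dbcd3
  after D2: wrote 4B at 0x15 = 6bed195f
  after D3: wrote 6B at 0x0e = 6bed195f1dbc
query mem[0x22]=0x6b, mem[0x20]=0xd3, mem[0x11]=0x5f, mem[0x18]=0x5f, mem[0x27]=0x0f

MEM[0x22,0x20,0x11,0x18,0x27] = 6b d3 5f 5f 0f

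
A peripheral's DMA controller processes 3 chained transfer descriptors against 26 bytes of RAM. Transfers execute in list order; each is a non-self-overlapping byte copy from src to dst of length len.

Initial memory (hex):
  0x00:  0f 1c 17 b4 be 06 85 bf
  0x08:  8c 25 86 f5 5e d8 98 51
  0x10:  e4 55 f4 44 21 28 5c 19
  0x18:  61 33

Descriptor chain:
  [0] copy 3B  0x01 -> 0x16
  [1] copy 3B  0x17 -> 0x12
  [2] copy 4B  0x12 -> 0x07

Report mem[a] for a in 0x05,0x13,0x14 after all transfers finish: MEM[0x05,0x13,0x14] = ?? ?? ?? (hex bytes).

MEM[0x05,0x13,0x14] = 06 b4 33

D0: mem[0x16..0x18] <- [1c 17 b4]
D1: mem[0x12..0x14] <- [17 b4 33]
D2: mem[0x07..0x0a] <- [17 b4 33 28]
query mem[0x05]=0x06, mem[0x13]=0xb4, mem[0x14]=0x33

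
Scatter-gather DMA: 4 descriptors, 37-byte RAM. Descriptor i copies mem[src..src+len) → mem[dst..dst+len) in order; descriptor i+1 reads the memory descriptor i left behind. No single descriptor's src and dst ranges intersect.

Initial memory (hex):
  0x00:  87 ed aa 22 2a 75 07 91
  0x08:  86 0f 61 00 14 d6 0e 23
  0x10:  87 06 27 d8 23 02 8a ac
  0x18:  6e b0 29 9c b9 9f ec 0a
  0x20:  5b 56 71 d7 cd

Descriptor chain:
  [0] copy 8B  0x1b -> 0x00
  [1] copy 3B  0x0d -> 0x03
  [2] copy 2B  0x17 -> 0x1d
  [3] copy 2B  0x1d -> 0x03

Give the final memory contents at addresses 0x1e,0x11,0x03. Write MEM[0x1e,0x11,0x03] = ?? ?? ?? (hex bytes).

#0 dst[0x00+8] := {0x9c,0xb9,0x9f,0xec,0x0a,0x5b,0x56,0x71}
#1 dst[0x03+3] := {0xd6,0x0e,0x23}
#2 dst[0x1d+2] := {0xac,0x6e}
#3 dst[0x03+2] := {0xac,0x6e}
query mem[0x1e]=0x6e, mem[0x11]=0x06, mem[0x03]=0xac

MEM[0x1e,0x11,0x03] = 6e 06 ac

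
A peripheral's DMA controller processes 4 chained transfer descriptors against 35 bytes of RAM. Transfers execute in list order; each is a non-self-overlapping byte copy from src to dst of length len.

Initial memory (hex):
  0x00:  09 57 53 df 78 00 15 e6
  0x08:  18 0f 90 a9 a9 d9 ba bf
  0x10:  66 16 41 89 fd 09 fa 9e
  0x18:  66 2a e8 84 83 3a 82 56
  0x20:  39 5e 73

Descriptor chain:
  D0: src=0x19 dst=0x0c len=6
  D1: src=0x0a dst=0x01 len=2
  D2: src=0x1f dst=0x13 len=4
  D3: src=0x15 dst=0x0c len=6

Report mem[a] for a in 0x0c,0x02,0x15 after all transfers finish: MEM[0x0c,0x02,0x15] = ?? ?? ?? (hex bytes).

MEM[0x0c,0x02,0x15] = 5e a9 5e

D0: mem[0x0c..0x11] <- [2a e8 84 83 3a 82]
D1: mem[0x01..0x02] <- [90 a9]
D2: mem[0x13..0x16] <- [56 39 5e 73]
D3: mem[0x0c..0x11] <- [5e 73 9e 66 2a e8]
query mem[0x0c]=0x5e, mem[0x02]=0xa9, mem[0x15]=0x5e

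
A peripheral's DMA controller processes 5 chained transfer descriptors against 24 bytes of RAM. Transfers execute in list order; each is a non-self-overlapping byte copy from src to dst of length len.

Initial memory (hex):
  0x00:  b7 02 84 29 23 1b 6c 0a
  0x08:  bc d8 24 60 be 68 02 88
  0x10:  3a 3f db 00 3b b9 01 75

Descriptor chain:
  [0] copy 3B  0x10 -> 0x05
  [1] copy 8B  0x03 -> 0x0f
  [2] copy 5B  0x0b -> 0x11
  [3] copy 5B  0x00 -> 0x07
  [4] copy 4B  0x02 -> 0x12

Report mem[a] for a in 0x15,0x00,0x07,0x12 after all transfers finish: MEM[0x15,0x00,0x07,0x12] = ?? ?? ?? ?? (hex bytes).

MEM[0x15,0x00,0x07,0x12] = 3a b7 b7 84

  after D0: wrote 3B at 0x05 = 3a3fdb
  after D1: wrote 8B at 0x0f = 29233a3fdbbcd824
  after D2: wrote 5B at 0x11 = 60be680229
  after D3: wrote 5B at 0x07 = b702842923
  after D4: wrote 4B at 0x12 = 8429233a
query mem[0x15]=0x3a, mem[0x00]=0xb7, mem[0x07]=0xb7, mem[0x12]=0x84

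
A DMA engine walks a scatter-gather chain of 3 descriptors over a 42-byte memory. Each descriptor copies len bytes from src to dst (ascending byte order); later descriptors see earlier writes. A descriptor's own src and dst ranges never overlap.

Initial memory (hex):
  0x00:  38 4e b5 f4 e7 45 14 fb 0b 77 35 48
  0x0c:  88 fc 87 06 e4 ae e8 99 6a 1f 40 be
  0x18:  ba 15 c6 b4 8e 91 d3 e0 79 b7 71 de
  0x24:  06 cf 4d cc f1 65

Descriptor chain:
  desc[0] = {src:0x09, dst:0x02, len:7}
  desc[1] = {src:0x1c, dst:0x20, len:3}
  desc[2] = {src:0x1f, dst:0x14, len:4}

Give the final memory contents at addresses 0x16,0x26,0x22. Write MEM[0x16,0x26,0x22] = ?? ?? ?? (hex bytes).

[0] 0x09->0x02 len=7 : 77 35 48 88 fc 87 06
[1] 0x1c->0x20 len=3 : 8e 91 d3
[2] 0x1f->0x14 len=4 : e0 8e 91 d3
query mem[0x16]=0x91, mem[0x26]=0x4d, mem[0x22]=0xd3

MEM[0x16,0x26,0x22] = 91 4d d3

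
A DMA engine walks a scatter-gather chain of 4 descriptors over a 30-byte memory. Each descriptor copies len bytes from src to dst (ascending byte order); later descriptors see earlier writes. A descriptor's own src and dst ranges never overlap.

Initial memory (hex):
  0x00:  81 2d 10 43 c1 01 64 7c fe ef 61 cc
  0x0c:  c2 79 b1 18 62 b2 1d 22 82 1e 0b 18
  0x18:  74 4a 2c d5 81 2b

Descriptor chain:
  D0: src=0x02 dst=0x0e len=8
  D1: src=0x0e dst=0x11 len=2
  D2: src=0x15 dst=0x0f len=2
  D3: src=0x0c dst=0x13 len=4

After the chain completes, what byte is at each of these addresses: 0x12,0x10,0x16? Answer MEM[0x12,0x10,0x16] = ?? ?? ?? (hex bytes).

MEM[0x12,0x10,0x16] = 43 0b ef

  after D0: wrote 8B at 0x0e = 1043c101647cfeef
  after D1: wrote 2B at 0x11 = 1043
  after D2: wrote 2B at 0x0f = ef0b
  after D3: wrote 4B at 0x13 = c27910ef
query mem[0x12]=0x43, mem[0x10]=0x0b, mem[0x16]=0xef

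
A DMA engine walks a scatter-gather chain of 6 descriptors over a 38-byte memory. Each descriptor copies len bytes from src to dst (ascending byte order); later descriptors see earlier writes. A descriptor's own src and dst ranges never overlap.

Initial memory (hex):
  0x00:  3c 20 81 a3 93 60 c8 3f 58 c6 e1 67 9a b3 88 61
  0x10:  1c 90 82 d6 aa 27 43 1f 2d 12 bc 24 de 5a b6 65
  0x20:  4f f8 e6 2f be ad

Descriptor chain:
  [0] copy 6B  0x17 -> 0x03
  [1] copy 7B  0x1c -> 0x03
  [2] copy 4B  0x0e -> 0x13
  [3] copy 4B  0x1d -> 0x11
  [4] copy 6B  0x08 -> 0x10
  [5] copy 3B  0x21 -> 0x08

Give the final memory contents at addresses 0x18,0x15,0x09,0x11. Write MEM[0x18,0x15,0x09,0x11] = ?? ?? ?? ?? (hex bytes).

MEM[0x18,0x15,0x09,0x11] = 2d b3 e6 e6

D0: mem[0x03..0x08] <- [1f 2d 12 bc 24 de]
D1: mem[0x03..0x09] <- [de 5a b6 65 4f f8 e6]
D2: mem[0x13..0x16] <- [88 61 1c 90]
D3: mem[0x11..0x14] <- [5a b6 65 4f]
D4: mem[0x10..0x15] <- [f8 e6 e1 67 9a b3]
D5: mem[0x08..0x0a] <- [f8 e6 2f]
query mem[0x18]=0x2d, mem[0x15]=0xb3, mem[0x09]=0xe6, mem[0x11]=0xe6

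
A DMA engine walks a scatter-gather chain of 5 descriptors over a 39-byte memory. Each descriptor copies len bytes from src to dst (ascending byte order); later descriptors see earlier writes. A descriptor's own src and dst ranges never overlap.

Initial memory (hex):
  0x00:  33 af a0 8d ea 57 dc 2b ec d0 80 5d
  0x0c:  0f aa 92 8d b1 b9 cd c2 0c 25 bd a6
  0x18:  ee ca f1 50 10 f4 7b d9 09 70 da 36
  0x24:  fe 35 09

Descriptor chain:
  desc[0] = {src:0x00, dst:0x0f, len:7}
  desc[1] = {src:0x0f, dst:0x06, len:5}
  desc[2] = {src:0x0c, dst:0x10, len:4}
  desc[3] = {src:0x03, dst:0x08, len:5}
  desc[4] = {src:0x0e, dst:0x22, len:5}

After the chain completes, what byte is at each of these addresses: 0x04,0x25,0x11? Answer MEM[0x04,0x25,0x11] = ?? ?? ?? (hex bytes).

MEM[0x04,0x25,0x11] = ea aa aa

  after D0: wrote 7B at 0x0f = 33afa08dea57dc
  after D1: wrote 5B at 0x06 = 33afa08dea
  after D2: wrote 4B at 0x10 = 0faa9233
  after D3: wrote 5B at 0x08 = 8dea5733af
  after D4: wrote 5B at 0x22 = 92330faa92
query mem[0x04]=0xea, mem[0x25]=0xaa, mem[0x11]=0xaa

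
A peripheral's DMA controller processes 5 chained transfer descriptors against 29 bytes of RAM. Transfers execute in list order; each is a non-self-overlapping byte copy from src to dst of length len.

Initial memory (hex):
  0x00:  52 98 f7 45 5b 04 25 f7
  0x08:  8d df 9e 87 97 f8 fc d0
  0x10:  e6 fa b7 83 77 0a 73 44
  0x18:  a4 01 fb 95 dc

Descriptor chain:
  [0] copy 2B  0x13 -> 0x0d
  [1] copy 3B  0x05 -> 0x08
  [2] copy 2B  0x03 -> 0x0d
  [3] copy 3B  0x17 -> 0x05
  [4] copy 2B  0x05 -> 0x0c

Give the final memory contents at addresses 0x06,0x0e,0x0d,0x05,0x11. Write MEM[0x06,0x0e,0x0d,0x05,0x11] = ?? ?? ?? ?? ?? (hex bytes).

MEM[0x06,0x0e,0x0d,0x05,0x11] = a4 5b a4 44 fa

#0 dst[0x0d+2] := {0x83,0x77}
#1 dst[0x08+3] := {0x04,0x25,0xf7}
#2 dst[0x0d+2] := {0x45,0x5b}
#3 dst[0x05+3] := {0x44,0xa4,0x01}
#4 dst[0x0c+2] := {0x44,0xa4}
query mem[0x06]=0xa4, mem[0x0e]=0x5b, mem[0x0d]=0xa4, mem[0x05]=0x44, mem[0x11]=0xfa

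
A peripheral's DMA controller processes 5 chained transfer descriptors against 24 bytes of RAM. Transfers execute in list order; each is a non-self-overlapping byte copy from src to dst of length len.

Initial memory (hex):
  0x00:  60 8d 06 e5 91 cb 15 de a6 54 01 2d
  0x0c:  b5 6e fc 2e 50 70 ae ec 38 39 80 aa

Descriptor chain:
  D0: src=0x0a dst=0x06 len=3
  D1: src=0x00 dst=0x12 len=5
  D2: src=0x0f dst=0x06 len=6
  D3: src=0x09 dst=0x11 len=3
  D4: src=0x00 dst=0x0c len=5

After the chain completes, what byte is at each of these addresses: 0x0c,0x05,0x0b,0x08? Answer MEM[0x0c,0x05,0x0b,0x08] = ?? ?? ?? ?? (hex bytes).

D0: mem[0x06..0x08] <- [01 2d b5]
D1: mem[0x12..0x16] <- [60 8d 06 e5 91]
D2: mem[0x06..0x0b] <- [2e 50 70 60 8d 06]
D3: mem[0x11..0x13] <- [60 8d 06]
D4: mem[0x0c..0x10] <- [60 8d 06 e5 91]
query mem[0x0c]=0x60, mem[0x05]=0xcb, mem[0x0b]=0x06, mem[0x08]=0x70

MEM[0x0c,0x05,0x0b,0x08] = 60 cb 06 70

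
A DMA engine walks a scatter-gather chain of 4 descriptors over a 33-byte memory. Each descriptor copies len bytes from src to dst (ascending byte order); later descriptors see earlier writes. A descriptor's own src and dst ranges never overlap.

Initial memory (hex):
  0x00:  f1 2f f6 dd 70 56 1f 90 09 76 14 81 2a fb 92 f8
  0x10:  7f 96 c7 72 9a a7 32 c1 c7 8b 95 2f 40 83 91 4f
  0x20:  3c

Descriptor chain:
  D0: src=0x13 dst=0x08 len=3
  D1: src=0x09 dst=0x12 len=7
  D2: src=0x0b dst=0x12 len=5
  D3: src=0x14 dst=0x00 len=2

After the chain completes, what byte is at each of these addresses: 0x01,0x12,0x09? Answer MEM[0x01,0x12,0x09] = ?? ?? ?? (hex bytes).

#0 dst[0x08+3] := {0x72,0x9a,0xa7}
#1 dst[0x12+7] := {0x9a,0xa7,0x81,0x2a,0xfb,0x92,0xf8}
#2 dst[0x12+5] := {0x81,0x2a,0xfb,0x92,0xf8}
#3 dst[0x00+2] := {0xfb,0x92}
query mem[0x01]=0x92, mem[0x12]=0x81, mem[0x09]=0x9a

MEM[0x01,0x12,0x09] = 92 81 9a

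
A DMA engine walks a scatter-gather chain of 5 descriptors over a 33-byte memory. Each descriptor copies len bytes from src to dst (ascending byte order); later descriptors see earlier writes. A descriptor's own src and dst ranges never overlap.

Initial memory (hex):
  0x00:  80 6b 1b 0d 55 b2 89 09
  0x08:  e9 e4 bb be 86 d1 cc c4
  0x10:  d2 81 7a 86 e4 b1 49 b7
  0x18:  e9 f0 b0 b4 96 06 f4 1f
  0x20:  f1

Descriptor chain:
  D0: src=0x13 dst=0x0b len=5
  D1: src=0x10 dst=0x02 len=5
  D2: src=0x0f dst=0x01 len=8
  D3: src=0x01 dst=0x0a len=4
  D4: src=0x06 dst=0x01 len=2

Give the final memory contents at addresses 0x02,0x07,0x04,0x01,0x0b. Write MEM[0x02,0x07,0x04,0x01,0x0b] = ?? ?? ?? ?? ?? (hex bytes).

[0] 0x13->0x0b len=5 : 86 e4 b1 49 b7
[1] 0x10->0x02 len=5 : d2 81 7a 86 e4
[2] 0x0f->0x01 len=8 : b7 d2 81 7a 86 e4 b1 49
[3] 0x01->0x0a len=4 : b7 d2 81 7a
[4] 0x06->0x01 len=2 : e4 b1
query mem[0x02]=0xb1, mem[0x07]=0xb1, mem[0x04]=0x7a, mem[0x01]=0xe4, mem[0x0b]=0xd2

MEM[0x02,0x07,0x04,0x01,0x0b] = b1 b1 7a e4 d2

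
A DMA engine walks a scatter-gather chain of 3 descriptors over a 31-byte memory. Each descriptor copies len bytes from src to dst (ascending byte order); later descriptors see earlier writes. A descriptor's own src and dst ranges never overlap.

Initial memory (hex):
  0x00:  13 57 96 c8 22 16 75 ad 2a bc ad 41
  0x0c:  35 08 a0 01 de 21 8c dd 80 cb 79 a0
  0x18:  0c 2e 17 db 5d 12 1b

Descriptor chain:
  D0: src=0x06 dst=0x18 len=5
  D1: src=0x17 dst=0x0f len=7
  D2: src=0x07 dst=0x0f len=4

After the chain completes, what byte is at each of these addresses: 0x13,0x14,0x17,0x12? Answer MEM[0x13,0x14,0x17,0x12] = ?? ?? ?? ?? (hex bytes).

  after D0: wrote 5B at 0x18 = 75ad2abcad
  after D1: wrote 7B at 0x0f = a075ad2abcad12
  after D2: wrote 4B at 0x0f = ad2abcad
query mem[0x13]=0xbc, mem[0x14]=0xad, mem[0x17]=0xa0, mem[0x12]=0xad

MEM[0x13,0x14,0x17,0x12] = bc ad a0 ad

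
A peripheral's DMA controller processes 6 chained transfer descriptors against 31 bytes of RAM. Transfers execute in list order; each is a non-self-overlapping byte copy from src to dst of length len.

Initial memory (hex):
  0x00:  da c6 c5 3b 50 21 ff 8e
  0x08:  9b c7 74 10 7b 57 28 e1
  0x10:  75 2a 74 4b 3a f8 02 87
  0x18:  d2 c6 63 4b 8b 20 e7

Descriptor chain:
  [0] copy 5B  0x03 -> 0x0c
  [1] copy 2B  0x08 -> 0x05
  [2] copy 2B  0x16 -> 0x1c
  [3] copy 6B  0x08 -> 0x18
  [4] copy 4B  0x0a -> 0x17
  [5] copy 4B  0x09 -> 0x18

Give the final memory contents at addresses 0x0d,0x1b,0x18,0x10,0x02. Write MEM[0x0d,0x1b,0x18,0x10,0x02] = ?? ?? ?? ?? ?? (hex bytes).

MEM[0x0d,0x1b,0x18,0x10,0x02] = 50 3b c7 8e c5

[0] 0x03->0x0c len=5 : 3b 50 21 ff 8e
[1] 0x08->0x05 len=2 : 9b c7
[2] 0x16->0x1c len=2 : 02 87
[3] 0x08->0x18 len=6 : 9b c7 74 10 3b 50
[4] 0x0a->0x17 len=4 : 74 10 3b 50
[5] 0x09->0x18 len=4 : c7 74 10 3b
query mem[0x0d]=0x50, mem[0x1b]=0x3b, mem[0x18]=0xc7, mem[0x10]=0x8e, mem[0x02]=0xc5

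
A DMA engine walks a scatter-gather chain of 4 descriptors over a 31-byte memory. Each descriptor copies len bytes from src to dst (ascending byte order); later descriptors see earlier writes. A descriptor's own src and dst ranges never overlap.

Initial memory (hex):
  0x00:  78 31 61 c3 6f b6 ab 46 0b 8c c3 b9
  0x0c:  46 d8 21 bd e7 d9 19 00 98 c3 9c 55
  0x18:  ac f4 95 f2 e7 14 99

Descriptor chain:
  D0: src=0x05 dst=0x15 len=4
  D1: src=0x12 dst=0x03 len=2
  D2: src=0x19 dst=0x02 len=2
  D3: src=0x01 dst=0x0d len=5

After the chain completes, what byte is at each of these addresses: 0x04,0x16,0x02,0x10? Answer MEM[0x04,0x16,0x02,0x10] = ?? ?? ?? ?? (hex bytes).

MEM[0x04,0x16,0x02,0x10] = 00 ab f4 00

[0] 0x05->0x15 len=4 : b6 ab 46 0b
[1] 0x12->0x03 len=2 : 19 00
[2] 0x19->0x02 len=2 : f4 95
[3] 0x01->0x0d len=5 : 31 f4 95 00 b6
query mem[0x04]=0x00, mem[0x16]=0xab, mem[0x02]=0xf4, mem[0x10]=0x00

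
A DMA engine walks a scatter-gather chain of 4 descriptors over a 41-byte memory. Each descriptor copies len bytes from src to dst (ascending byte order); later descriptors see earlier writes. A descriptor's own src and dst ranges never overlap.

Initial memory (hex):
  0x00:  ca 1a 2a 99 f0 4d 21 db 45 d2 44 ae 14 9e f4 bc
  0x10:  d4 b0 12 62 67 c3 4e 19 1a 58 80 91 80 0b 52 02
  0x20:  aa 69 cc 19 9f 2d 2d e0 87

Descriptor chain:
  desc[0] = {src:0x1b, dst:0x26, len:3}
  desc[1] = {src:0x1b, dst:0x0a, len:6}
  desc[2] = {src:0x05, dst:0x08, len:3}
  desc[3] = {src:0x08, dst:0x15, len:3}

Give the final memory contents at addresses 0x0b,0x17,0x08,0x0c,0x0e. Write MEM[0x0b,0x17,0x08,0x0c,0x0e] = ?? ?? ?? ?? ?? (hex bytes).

MEM[0x0b,0x17,0x08,0x0c,0x0e] = 80 db 4d 0b 02

D0: mem[0x26..0x28] <- [91 80 0b]
D1: mem[0x0a..0x0f] <- [91 80 0b 52 02 aa]
D2: mem[0x08..0x0a] <- [4d 21 db]
D3: mem[0x15..0x17] <- [4d 21 db]
query mem[0x0b]=0x80, mem[0x17]=0xdb, mem[0x08]=0x4d, mem[0x0c]=0x0b, mem[0x0e]=0x02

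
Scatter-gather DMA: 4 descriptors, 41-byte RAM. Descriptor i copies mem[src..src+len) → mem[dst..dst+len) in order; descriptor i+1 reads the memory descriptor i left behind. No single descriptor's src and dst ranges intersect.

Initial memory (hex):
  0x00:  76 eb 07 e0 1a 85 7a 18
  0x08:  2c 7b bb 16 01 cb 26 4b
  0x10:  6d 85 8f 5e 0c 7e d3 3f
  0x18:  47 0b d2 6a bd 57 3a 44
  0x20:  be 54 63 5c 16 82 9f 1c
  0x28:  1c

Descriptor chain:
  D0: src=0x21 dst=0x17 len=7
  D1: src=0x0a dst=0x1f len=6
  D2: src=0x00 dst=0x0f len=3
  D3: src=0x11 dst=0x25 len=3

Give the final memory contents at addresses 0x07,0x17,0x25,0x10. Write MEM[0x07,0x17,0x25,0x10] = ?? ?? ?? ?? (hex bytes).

D0: mem[0x17..0x1d] <- [54 63 5c 16 82 9f 1c]
D1: mem[0x1f..0x24] <- [bb 16 01 cb 26 4b]
D2: mem[0x0f..0x11] <- [76 eb 07]
D3: mem[0x25..0x27] <- [07 8f 5e]
query mem[0x07]=0x18, mem[0x17]=0x54, mem[0x25]=0x07, mem[0x10]=0xeb

MEM[0x07,0x17,0x25,0x10] = 18 54 07 eb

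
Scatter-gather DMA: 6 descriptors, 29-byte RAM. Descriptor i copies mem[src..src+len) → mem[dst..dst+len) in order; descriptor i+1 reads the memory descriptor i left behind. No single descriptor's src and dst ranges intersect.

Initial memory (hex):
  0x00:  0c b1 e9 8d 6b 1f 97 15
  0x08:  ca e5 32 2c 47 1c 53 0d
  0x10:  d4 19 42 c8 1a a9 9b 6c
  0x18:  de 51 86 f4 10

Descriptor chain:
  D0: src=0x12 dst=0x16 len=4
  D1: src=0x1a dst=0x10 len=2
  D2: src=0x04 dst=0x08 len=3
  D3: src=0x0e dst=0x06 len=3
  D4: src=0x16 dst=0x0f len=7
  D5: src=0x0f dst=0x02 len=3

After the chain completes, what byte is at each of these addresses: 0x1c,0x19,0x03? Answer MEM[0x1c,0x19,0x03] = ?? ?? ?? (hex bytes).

MEM[0x1c,0x19,0x03] = 10 a9 c8

#0 dst[0x16+4] := {0x42,0xc8,0x1a,0xa9}
#1 dst[0x10+2] := {0x86,0xf4}
#2 dst[0x08+3] := {0x6b,0x1f,0x97}
#3 dst[0x06+3] := {0x53,0x0d,0x86}
#4 dst[0x0f+7] := {0x42,0xc8,0x1a,0xa9,0x86,0xf4,0x10}
#5 dst[0x02+3] := {0x42,0xc8,0x1a}
query mem[0x1c]=0x10, mem[0x19]=0xa9, mem[0x03]=0xc8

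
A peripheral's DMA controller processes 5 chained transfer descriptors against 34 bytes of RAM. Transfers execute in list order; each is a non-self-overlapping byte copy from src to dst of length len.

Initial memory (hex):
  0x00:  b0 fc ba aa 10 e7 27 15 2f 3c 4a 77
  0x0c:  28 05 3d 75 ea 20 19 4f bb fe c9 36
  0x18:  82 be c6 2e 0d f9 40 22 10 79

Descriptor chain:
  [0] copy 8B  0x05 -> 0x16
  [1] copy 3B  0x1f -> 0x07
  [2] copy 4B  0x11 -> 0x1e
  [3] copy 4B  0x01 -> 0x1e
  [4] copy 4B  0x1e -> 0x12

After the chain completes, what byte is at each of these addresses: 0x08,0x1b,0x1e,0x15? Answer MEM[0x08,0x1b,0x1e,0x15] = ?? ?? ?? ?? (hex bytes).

MEM[0x08,0x1b,0x1e,0x15] = 10 4a fc 10

[0] 0x05->0x16 len=8 : e7 27 15 2f 3c 4a 77 28
[1] 0x1f->0x07 len=3 : 22 10 79
[2] 0x11->0x1e len=4 : 20 19 4f bb
[3] 0x01->0x1e len=4 : fc ba aa 10
[4] 0x1e->0x12 len=4 : fc ba aa 10
query mem[0x08]=0x10, mem[0x1b]=0x4a, mem[0x1e]=0xfc, mem[0x15]=0x10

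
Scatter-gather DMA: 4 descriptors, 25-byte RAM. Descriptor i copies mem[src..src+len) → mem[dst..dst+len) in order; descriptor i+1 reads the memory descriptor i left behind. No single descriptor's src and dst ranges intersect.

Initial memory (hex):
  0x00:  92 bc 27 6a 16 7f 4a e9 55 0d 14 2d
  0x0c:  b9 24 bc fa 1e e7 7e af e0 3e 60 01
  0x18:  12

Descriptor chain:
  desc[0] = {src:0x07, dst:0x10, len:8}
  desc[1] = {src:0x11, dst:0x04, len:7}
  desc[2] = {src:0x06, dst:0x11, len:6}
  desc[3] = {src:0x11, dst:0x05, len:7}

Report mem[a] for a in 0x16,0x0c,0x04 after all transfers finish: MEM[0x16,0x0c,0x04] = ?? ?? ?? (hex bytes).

[0] 0x07->0x10 len=8 : e9 55 0d 14 2d b9 24 bc
[1] 0x11->0x04 len=7 : 55 0d 14 2d b9 24 bc
[2] 0x06->0x11 len=6 : 14 2d b9 24 bc 2d
[3] 0x11->0x05 len=7 : 14 2d b9 24 bc 2d bc
query mem[0x16]=0x2d, mem[0x0c]=0xb9, mem[0x04]=0x55

MEM[0x16,0x0c,0x04] = 2d b9 55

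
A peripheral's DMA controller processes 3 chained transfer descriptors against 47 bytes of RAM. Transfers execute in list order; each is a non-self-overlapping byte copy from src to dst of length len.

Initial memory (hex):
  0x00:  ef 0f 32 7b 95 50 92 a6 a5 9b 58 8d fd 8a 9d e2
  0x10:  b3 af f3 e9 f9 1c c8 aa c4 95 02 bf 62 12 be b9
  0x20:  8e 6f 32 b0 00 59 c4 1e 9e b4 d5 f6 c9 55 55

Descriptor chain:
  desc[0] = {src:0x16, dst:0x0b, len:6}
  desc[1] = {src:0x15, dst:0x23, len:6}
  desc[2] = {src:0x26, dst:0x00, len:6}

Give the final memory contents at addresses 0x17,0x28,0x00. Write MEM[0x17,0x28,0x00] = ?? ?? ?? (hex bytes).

MEM[0x17,0x28,0x00] = aa 02 c4

[0] 0x16->0x0b len=6 : c8 aa c4 95 02 bf
[1] 0x15->0x23 len=6 : 1c c8 aa c4 95 02
[2] 0x26->0x00 len=6 : c4 95 02 b4 d5 f6
query mem[0x17]=0xaa, mem[0x28]=0x02, mem[0x00]=0xc4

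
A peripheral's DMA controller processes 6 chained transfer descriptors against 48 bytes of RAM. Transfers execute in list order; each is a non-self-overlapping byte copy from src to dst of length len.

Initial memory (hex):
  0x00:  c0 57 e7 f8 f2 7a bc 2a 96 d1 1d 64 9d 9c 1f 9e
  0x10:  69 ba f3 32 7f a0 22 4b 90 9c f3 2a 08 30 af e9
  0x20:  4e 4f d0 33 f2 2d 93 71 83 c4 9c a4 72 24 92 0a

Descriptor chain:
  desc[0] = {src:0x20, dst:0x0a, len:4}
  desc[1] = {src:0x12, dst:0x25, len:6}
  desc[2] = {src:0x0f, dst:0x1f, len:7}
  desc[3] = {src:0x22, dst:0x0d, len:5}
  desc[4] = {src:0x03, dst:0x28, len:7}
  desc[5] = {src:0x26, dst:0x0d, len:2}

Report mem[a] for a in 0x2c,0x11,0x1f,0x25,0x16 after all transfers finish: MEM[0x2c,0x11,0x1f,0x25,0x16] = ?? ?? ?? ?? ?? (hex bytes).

[0] 0x20->0x0a len=4 : 4e 4f d0 33
[1] 0x12->0x25 len=6 : f3 32 7f a0 22 4b
[2] 0x0f->0x1f len=7 : 9e 69 ba f3 32 7f a0
[3] 0x22->0x0d len=5 : f3 32 7f a0 32
[4] 0x03->0x28 len=7 : f8 f2 7a bc 2a 96 d1
[5] 0x26->0x0d len=2 : 32 7f
query mem[0x2c]=0x2a, mem[0x11]=0x32, mem[0x1f]=0x9e, mem[0x25]=0xa0, mem[0x16]=0x22

MEM[0x2c,0x11,0x1f,0x25,0x16] = 2a 32 9e a0 22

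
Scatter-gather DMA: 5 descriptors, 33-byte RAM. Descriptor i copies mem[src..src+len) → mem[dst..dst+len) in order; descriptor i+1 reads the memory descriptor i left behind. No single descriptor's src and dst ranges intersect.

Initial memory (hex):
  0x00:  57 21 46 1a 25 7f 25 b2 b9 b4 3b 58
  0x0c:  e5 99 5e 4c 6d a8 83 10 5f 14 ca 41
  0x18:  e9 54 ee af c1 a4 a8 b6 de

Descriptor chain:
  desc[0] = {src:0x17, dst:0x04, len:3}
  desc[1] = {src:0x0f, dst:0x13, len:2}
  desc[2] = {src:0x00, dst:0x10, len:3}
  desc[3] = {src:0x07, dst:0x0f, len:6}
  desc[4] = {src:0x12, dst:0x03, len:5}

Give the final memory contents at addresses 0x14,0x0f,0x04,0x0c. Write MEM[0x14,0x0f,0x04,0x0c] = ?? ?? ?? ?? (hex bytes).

MEM[0x14,0x0f,0x04,0x0c] = e5 b2 58 e5

  after D0: wrote 3B at 0x04 = 41e954
  after D1: wrote 2B at 0x13 = 4c6d
  after D2: wrote 3B at 0x10 = 572146
  after D3: wrote 6B at 0x0f = b2b9b43b58e5
  after D4: wrote 5B at 0x03 = 3b58e514ca
query mem[0x14]=0xe5, mem[0x0f]=0xb2, mem[0x04]=0x58, mem[0x0c]=0xe5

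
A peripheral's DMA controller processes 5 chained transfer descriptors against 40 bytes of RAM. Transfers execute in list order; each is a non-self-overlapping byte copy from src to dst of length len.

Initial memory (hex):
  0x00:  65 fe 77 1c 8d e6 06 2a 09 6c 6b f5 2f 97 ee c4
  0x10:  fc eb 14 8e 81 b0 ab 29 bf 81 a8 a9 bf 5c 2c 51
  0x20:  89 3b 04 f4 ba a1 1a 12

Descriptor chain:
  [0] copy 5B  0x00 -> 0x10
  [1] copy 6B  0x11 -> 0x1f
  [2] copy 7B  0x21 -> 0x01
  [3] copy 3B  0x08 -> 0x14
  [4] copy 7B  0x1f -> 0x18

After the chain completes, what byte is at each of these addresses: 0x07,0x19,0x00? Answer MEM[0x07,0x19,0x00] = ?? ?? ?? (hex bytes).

[0] 0x00->0x10 len=5 : 65 fe 77 1c 8d
[1] 0x11->0x1f len=6 : fe 77 1c 8d b0 ab
[2] 0x21->0x01 len=7 : 1c 8d b0 ab a1 1a 12
[3] 0x08->0x14 len=3 : 09 6c 6b
[4] 0x1f->0x18 len=7 : fe 77 1c 8d b0 ab a1
query mem[0x07]=0x12, mem[0x19]=0x77, mem[0x00]=0x65

MEM[0x07,0x19,0x00] = 12 77 65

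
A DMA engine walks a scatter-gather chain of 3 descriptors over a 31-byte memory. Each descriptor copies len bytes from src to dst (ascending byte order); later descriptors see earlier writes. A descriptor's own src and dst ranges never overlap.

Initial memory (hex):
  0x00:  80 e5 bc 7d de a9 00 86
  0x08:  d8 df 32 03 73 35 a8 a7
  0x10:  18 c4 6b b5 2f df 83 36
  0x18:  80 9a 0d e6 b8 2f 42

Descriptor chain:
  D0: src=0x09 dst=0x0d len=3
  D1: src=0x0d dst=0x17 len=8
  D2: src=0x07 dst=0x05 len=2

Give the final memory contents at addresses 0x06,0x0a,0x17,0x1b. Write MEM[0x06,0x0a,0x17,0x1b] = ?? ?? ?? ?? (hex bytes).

#0 dst[0x0d+3] := {0xdf,0x32,0x03}
#1 dst[0x17+8] := {0xdf,0x32,0x03,0x18,0xc4,0x6b,0xb5,0x2f}
#2 dst[0x05+2] := {0x86,0xd8}
query mem[0x06]=0xd8, mem[0x0a]=0x32, mem[0x17]=0xdf, mem[0x1b]=0xc4

MEM[0x06,0x0a,0x17,0x1b] = d8 32 df c4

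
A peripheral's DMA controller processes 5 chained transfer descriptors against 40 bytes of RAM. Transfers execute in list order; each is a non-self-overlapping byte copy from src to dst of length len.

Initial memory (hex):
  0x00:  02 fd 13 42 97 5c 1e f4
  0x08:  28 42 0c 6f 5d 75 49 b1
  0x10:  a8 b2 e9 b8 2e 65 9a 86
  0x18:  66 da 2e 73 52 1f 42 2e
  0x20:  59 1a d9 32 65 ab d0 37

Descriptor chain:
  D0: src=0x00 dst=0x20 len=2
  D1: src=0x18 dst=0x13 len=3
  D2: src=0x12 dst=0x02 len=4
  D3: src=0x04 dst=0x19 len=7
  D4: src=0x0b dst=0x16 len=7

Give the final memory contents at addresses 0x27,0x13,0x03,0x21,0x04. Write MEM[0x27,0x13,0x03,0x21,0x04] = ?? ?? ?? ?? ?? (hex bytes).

  after D0: wrote 2B at 0x20 = 02fd
  after D1: wrote 3B at 0x13 = 66da2e
  after D2: wrote 4B at 0x02 = e966da2e
  after D3: wrote 7B at 0x19 = da2e1ef428420c
  after D4: wrote 7B at 0x16 = 6f5d7549b1a8b2
query mem[0x27]=0x37, mem[0x13]=0x66, mem[0x03]=0x66, mem[0x21]=0xfd, mem[0x04]=0xda

MEM[0x27,0x13,0x03,0x21,0x04] = 37 66 66 fd da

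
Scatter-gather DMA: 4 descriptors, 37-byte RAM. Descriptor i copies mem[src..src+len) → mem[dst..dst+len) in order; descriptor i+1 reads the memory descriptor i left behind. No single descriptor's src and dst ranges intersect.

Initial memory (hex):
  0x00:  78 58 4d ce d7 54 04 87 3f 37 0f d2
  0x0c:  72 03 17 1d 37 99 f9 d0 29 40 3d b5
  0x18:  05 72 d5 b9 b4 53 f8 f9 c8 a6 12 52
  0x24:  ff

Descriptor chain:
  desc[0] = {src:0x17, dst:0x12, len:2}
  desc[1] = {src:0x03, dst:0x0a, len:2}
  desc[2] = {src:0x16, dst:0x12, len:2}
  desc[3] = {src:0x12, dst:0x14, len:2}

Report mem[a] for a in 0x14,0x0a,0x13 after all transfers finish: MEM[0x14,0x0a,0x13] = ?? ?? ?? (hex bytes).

MEM[0x14,0x0a,0x13] = 3d ce b5

[0] 0x17->0x12 len=2 : b5 05
[1] 0x03->0x0a len=2 : ce d7
[2] 0x16->0x12 len=2 : 3d b5
[3] 0x12->0x14 len=2 : 3d b5
query mem[0x14]=0x3d, mem[0x0a]=0xce, mem[0x13]=0xb5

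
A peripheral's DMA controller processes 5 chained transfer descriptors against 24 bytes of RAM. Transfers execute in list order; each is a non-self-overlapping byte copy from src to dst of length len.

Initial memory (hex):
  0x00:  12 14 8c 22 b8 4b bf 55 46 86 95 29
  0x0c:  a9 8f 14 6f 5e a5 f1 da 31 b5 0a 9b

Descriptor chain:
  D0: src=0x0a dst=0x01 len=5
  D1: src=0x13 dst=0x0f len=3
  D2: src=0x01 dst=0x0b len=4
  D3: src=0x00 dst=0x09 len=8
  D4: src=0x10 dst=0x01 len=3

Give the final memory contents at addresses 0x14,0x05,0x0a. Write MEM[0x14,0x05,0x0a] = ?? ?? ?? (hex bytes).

MEM[0x14,0x05,0x0a] = 31 14 95

[0] 0x0a->0x01 len=5 : 95 29 a9 8f 14
[1] 0x13->0x0f len=3 : da 31 b5
[2] 0x01->0x0b len=4 : 95 29 a9 8f
[3] 0x00->0x09 len=8 : 12 95 29 a9 8f 14 bf 55
[4] 0x10->0x01 len=3 : 55 b5 f1
query mem[0x14]=0x31, mem[0x05]=0x14, mem[0x0a]=0x95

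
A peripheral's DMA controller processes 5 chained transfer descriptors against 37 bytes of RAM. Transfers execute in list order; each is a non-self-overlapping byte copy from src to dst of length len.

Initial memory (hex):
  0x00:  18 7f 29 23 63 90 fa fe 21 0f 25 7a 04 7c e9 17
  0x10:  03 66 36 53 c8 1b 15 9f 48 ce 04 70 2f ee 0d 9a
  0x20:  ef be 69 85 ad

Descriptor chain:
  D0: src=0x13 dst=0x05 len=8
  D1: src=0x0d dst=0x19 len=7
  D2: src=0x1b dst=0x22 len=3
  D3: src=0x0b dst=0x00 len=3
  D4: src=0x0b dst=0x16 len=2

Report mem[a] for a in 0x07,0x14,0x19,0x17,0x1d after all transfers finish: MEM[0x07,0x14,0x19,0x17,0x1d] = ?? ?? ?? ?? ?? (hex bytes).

MEM[0x07,0x14,0x19,0x17,0x1d] = 1b c8 7c 04 66

D0: mem[0x05..0x0c] <- [53 c8 1b 15 9f 48 ce 04]
D1: mem[0x19..0x1f] <- [7c e9 17 03 66 36 53]
D2: mem[0x22..0x24] <- [17 03 66]
D3: mem[0x00..0x02] <- [ce 04 7c]
D4: mem[0x16..0x17] <- [ce 04]
query mem[0x07]=0x1b, mem[0x14]=0xc8, mem[0x19]=0x7c, mem[0x17]=0x04, mem[0x1d]=0x66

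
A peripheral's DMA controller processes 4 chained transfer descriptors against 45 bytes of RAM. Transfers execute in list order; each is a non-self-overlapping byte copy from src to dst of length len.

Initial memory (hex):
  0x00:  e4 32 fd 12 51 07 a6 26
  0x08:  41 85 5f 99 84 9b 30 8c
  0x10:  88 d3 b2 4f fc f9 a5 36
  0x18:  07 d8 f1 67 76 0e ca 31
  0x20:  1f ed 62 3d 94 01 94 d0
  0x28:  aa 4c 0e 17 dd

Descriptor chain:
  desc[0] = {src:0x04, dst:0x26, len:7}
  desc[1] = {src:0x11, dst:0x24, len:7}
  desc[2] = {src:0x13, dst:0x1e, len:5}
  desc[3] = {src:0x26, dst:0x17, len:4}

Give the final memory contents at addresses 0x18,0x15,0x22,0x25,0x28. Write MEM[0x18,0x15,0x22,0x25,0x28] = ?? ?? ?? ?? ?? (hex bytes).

MEM[0x18,0x15,0x22,0x25,0x28] = fc f9 36 b2 f9

  after D0: wrote 7B at 0x26 = 5107a62641855f
  after D1: wrote 7B at 0x24 = d3b24ffcf9a536
  after D2: wrote 5B at 0x1e = 4ffcf9a536
  after D3: wrote 4B at 0x17 = 4ffcf9a5
query mem[0x18]=0xfc, mem[0x15]=0xf9, mem[0x22]=0x36, mem[0x25]=0xb2, mem[0x28]=0xf9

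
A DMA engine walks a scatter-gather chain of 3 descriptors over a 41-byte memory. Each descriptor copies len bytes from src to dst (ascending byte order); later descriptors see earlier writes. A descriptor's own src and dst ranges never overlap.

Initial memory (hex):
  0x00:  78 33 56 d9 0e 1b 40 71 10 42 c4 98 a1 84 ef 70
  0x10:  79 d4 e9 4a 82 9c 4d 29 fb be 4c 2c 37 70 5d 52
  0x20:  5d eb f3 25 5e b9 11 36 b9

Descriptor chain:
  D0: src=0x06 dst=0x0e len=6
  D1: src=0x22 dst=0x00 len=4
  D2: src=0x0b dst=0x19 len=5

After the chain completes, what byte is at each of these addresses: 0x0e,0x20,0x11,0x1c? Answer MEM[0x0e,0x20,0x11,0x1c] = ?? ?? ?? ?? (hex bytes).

#0 dst[0x0e+6] := {0x40,0x71,0x10,0x42,0xc4,0x98}
#1 dst[0x00+4] := {0xf3,0x25,0x5e,0xb9}
#2 dst[0x19+5] := {0x98,0xa1,0x84,0x40,0x71}
query mem[0x0e]=0x40, mem[0x20]=0x5d, mem[0x11]=0x42, mem[0x1c]=0x40

MEM[0x0e,0x20,0x11,0x1c] = 40 5d 42 40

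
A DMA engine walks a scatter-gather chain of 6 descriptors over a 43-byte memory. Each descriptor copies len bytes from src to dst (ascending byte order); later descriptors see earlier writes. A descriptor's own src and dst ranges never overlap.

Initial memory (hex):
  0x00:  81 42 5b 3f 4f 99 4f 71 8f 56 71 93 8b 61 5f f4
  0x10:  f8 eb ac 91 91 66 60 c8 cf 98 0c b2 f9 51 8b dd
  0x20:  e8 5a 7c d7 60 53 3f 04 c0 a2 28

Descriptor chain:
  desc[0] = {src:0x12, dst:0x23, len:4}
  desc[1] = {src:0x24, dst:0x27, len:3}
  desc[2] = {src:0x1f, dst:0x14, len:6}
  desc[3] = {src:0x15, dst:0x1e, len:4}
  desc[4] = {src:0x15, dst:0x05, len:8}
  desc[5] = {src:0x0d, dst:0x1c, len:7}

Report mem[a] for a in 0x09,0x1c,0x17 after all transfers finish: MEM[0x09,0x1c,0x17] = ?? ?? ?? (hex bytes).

#0 dst[0x23+4] := {0xac,0x91,0x91,0x66}
#1 dst[0x27+3] := {0x91,0x91,0x66}
#2 dst[0x14+6] := {0xdd,0xe8,0x5a,0x7c,0xac,0x91}
#3 dst[0x1e+4] := {0xe8,0x5a,0x7c,0xac}
#4 dst[0x05+8] := {0xe8,0x5a,0x7c,0xac,0x91,0x0c,0xb2,0xf9}
#5 dst[0x1c+7] := {0x61,0x5f,0xf4,0xf8,0xeb,0xac,0x91}
query mem[0x09]=0x91, mem[0x1c]=0x61, mem[0x17]=0x7c

MEM[0x09,0x1c,0x17] = 91 61 7c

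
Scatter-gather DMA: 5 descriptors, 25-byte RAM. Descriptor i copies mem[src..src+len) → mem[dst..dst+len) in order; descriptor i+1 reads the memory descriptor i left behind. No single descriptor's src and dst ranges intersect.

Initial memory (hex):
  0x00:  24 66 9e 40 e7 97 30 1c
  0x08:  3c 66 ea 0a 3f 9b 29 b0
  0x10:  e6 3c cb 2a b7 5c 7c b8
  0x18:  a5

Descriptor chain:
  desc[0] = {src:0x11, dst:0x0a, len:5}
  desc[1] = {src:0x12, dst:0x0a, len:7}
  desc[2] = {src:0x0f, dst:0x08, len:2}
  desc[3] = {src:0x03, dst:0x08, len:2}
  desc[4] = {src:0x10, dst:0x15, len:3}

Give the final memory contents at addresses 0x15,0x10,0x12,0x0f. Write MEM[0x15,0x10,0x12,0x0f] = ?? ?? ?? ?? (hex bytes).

MEM[0x15,0x10,0x12,0x0f] = a5 a5 cb b8

D0: mem[0x0a..0x0e] <- [3c cb 2a b7 5c]
D1: mem[0x0a..0x10] <- [cb 2a b7 5c 7c b8 a5]
D2: mem[0x08..0x09] <- [b8 a5]
D3: mem[0x08..0x09] <- [40 e7]
D4: mem[0x15..0x17] <- [a5 3c cb]
query mem[0x15]=0xa5, mem[0x10]=0xa5, mem[0x12]=0xcb, mem[0x0f]=0xb8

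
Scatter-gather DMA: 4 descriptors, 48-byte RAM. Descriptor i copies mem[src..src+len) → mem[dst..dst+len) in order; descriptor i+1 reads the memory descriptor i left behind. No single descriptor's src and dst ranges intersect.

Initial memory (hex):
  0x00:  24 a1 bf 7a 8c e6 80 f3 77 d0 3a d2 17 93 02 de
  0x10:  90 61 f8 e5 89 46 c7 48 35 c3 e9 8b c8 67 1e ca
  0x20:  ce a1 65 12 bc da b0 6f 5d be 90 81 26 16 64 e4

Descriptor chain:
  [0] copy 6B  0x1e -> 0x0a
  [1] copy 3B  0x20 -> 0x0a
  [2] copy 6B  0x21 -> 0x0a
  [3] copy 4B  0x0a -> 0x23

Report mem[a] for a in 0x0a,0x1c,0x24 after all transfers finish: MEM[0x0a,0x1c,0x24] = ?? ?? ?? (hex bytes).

D0: mem[0x0a..0x0f] <- [1e ca ce a1 65 12]
D1: mem[0x0a..0x0c] <- [ce a1 65]
D2: mem[0x0a..0x0f] <- [a1 65 12 bc da b0]
D3: mem[0x23..0x26] <- [a1 65 12 bc]
query mem[0x0a]=0xa1, mem[0x1c]=0xc8, mem[0x24]=0x65

MEM[0x0a,0x1c,0x24] = a1 c8 65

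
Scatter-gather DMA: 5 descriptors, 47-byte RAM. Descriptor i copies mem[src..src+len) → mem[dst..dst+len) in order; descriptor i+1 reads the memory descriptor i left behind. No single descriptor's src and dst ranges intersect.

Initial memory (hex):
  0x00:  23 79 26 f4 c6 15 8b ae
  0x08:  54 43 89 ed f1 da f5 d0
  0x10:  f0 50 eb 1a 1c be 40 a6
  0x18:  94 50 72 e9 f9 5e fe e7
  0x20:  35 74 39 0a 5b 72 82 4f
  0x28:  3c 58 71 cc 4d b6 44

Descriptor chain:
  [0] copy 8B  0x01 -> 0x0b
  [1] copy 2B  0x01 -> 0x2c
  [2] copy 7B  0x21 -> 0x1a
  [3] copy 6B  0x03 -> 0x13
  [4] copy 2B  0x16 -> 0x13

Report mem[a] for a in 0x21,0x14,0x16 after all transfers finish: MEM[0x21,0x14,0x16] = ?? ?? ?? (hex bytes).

  after D0: wrote 8B at 0x0b = 7926f4c6158bae54
  after D1: wrote 2B at 0x2c = 7926
  after D2: wrote 7B at 0x1a = 74390a5b72824f
  after D3: wrote 6B at 0x13 = f4c6158bae54
  after D4: wrote 2B at 0x13 = 8bae
query mem[0x21]=0x74, mem[0x14]=0xae, mem[0x16]=0x8b

MEM[0x21,0x14,0x16] = 74 ae 8b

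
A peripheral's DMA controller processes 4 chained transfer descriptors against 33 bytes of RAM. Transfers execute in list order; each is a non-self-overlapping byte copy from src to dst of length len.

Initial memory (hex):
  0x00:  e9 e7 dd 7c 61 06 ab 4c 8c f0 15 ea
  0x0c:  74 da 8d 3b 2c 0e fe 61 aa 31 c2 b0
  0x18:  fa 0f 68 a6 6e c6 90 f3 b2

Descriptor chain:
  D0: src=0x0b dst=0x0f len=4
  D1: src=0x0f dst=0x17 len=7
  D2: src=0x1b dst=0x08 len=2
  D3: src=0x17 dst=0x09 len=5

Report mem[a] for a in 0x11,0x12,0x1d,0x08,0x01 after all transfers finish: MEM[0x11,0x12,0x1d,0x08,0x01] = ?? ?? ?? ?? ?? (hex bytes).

MEM[0x11,0x12,0x1d,0x08,0x01] = da 8d 31 61 e7

D0: mem[0x0f..0x12] <- [ea 74 da 8d]
D1: mem[0x17..0x1d] <- [ea 74 da 8d 61 aa 31]
D2: mem[0x08..0x09] <- [61 aa]
D3: mem[0x09..0x0d] <- [ea 74 da 8d 61]
query mem[0x11]=0xda, mem[0x12]=0x8d, mem[0x1d]=0x31, mem[0x08]=0x61, mem[0x01]=0xe7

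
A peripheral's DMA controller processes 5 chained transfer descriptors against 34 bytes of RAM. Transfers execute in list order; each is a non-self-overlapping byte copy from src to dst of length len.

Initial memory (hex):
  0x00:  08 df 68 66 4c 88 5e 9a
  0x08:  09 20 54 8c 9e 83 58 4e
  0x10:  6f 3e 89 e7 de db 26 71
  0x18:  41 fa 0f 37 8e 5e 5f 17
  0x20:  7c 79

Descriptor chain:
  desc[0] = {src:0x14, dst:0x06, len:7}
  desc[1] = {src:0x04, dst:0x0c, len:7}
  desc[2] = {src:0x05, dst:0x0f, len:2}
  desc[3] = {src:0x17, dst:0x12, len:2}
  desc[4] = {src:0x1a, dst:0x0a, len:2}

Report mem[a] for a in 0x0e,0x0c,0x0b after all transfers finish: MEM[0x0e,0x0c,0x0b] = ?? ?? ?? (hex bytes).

MEM[0x0e,0x0c,0x0b] = de 4c 37

[0] 0x14->0x06 len=7 : de db 26 71 41 fa 0f
[1] 0x04->0x0c len=7 : 4c 88 de db 26 71 41
[2] 0x05->0x0f len=2 : 88 de
[3] 0x17->0x12 len=2 : 71 41
[4] 0x1a->0x0a len=2 : 0f 37
query mem[0x0e]=0xde, mem[0x0c]=0x4c, mem[0x0b]=0x37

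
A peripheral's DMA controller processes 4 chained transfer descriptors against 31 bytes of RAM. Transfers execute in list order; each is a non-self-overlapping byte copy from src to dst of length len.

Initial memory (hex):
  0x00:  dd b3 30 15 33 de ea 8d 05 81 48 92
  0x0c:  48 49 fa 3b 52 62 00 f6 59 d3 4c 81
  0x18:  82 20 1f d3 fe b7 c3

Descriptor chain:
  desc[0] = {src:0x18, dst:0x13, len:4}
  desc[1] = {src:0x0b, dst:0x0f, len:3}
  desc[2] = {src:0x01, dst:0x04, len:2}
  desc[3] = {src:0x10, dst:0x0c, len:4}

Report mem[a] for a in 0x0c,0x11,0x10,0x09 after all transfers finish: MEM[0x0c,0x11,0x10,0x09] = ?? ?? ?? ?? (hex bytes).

MEM[0x0c,0x11,0x10,0x09] = 48 49 48 81

[0] 0x18->0x13 len=4 : 82 20 1f d3
[1] 0x0b->0x0f len=3 : 92 48 49
[2] 0x01->0x04 len=2 : b3 30
[3] 0x10->0x0c len=4 : 48 49 00 82
query mem[0x0c]=0x48, mem[0x11]=0x49, mem[0x10]=0x48, mem[0x09]=0x81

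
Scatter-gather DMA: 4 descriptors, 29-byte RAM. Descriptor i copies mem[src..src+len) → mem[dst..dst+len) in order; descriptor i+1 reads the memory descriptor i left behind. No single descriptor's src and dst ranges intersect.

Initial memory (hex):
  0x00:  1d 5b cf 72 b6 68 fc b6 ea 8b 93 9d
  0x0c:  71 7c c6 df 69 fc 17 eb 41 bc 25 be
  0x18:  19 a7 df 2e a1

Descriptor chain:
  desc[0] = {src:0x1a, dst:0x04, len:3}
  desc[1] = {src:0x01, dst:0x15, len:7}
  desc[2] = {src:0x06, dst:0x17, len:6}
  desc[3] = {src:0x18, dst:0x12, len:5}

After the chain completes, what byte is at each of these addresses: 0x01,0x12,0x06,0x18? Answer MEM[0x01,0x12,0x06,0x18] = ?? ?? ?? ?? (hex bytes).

#0 dst[0x04+3] := {0xdf,0x2e,0xa1}
#1 dst[0x15+7] := {0x5b,0xcf,0x72,0xdf,0x2e,0xa1,0xb6}
#2 dst[0x17+6] := {0xa1,0xb6,0xea,0x8b,0x93,0x9d}
#3 dst[0x12+5] := {0xb6,0xea,0x8b,0x93,0x9d}
query mem[0x01]=0x5b, mem[0x12]=0xb6, mem[0x06]=0xa1, mem[0x18]=0xb6

MEM[0x01,0x12,0x06,0x18] = 5b b6 a1 b6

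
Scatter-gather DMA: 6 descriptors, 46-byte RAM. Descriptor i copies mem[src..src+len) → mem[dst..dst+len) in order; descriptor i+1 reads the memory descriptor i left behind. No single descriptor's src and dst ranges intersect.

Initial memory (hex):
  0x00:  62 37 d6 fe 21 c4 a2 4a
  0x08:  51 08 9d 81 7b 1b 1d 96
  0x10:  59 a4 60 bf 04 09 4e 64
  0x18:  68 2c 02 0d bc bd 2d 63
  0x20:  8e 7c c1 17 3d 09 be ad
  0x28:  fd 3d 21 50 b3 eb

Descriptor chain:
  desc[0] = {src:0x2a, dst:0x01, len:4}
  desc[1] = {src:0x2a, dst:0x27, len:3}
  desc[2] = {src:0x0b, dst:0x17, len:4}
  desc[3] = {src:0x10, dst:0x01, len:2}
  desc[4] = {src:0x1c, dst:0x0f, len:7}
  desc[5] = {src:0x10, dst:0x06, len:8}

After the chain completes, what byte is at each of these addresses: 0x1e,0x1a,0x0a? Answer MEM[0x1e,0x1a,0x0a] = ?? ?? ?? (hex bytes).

MEM[0x1e,0x1a,0x0a] = 2d 1d 7c

  after D0: wrote 4B at 0x01 = 2150b3eb
  after D1: wrote 3B at 0x27 = 2150b3
  after D2: wrote 4B at 0x17 = 817b1b1d
  after D3: wrote 2B at 0x01 = 59a4
  after D4: wrote 7B at 0x0f = bcbd2d638e7cc1
  after D5: wrote 8B at 0x06 = bd2d638e7cc14e81
query mem[0x1e]=0x2d, mem[0x1a]=0x1d, mem[0x0a]=0x7c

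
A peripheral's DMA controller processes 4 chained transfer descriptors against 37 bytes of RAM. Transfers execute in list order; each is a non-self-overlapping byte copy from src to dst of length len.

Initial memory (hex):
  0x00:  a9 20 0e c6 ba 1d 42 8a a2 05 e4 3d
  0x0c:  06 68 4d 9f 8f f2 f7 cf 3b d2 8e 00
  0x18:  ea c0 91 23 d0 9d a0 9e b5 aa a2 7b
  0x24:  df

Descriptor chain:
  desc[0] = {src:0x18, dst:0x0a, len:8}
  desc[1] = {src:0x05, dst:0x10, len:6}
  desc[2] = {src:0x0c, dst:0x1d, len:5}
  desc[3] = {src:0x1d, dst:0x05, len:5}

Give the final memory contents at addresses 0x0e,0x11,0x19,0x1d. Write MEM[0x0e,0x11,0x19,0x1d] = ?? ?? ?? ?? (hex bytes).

[0] 0x18->0x0a len=8 : ea c0 91 23 d0 9d a0 9e
[1] 0x05->0x10 len=6 : 1d 42 8a a2 05 ea
[2] 0x0c->0x1d len=5 : 91 23 d0 9d 1d
[3] 0x1d->0x05 len=5 : 91 23 d0 9d 1d
query mem[0x0e]=0xd0, mem[0x11]=0x42, mem[0x19]=0xc0, mem[0x1d]=0x91

MEM[0x0e,0x11,0x19,0x1d] = d0 42 c0 91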